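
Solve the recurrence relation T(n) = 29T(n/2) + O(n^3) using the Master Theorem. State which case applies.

Master Theorem for T(n) = 29T(n/2) + O(n^3):

a = 29, b = 2, c = 3
log_b(a) = log_2(29) = 4.8580

Case 1: c = 3 < log_2(29) = 4.8580
T(n) = O(n^(log_2 29))

For T(n) = 29T(n/2) + O(n^3): log_2(29) = 4.8580. This is Case 1 of the Master Theorem (c < log_b(a), work dominated by leaves), giving O(n^(log_2 29)).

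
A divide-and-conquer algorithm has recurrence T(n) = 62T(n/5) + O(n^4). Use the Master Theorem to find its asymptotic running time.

Master Theorem for T(n) = 62T(n/5) + O(n^4):

a = 62, b = 5, c = 4
log_b(a) = log_5(62) = 2.5643

Case 3: c = 4 > log_5(62) = 2.5643
T(n) = O(n^4) = O(n^4)

For T(n) = 62T(n/5) + O(n^4): log_5(62) = 2.5643. This is Case 3 of the Master Theorem (c > log_b(a), work dominated by root), giving O(n^4).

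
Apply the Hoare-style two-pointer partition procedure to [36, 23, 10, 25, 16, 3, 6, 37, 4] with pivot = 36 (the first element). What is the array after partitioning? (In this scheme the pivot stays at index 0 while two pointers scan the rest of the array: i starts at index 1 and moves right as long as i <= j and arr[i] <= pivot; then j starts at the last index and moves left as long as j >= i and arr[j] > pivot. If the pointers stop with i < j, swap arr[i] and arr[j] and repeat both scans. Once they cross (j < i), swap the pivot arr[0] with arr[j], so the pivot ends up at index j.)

Hoare-style two-pointer partition with pivot = 36:

Initial array: [36, 23, 10, 25, 16, 3, 6, 37, 4]

Pointers start at i = 1, j = 8.
i stops at index 7 (arr[7]=37 > 36), j stops at index 8 (arr[8]=4 <= 36): swap arr[7] and arr[8], array becomes [36, 23, 10, 25, 16, 3, 6, 4, 37]
i ends at 8, j ends at 7: the pointers have crossed (j < i), so scanning stops.

Swap pivot arr[0] with arr[7] to place pivot at position 7: [4, 23, 10, 25, 16, 3, 6, 36, 37]
Pivot position: 7

After partitioning with pivot 36, the array becomes [4, 23, 10, 25, 16, 3, 6, 36, 37]. The pivot is placed at index 7. All elements to the left of the pivot are <= 36, and all elements to the right are > 36.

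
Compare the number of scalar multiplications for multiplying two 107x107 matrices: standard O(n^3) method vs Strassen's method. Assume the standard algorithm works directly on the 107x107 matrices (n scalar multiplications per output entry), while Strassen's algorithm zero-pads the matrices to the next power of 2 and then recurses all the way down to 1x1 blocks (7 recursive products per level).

Matrix multiplication for 107x107 matrices:

Strassen's algorithm requires power-of-2 dimensions. Pad 107x107 to 128x128 (next power of 2).

Standard algorithm: 107^3 = 1225043 multiplications
Strassen's algorithm: 7^(log2(128)) = 7^7 = 823543 multiplications
Savings: 1225043 - 823543 = 401500 multiplications

Standard: 1225043 multiplications (107^3). Strassen: 823543 multiplications (7^7, after padding to 128x128). Strassen reduces 8 recursive multiplications to 7 at each level.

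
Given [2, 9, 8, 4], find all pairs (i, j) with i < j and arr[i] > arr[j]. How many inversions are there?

Finding inversions in [2, 9, 8, 4]:

(1, 2): arr[1]=9 > arr[2]=8
(1, 3): arr[1]=9 > arr[3]=4
(2, 3): arr[2]=8 > arr[3]=4

Total inversions: 3

The array has 3 inversion(s): (1,2), (1,3), (2,3). Each pair (i,j) satisfies i < j and arr[i] > arr[j].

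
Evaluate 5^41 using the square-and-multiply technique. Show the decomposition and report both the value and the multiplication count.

Computing 5^41 by squaring (build up from 5^1; each line after the first costs one multiplication):

5^1 = 5
5^2 = (5^1)^2 = 5^2 = 25
5^4 = (5^2)^2 = 25^2 = 625
5^5 = 5 * 5^4 = 5 * 625 = 3125
5^10 = (5^5)^2 = 3125^2 = 9765625
5^20 = (5^10)^2 = 9765625^2 = 95367431640625
5^40 = (5^20)^2 = 95367431640625^2 = 9094947017729282379150390625
5^41 = 5 * 5^40 = 5 * 9094947017729282379150390625 = 45474735088646411895751953125

Result: 45474735088646411895751953125
Multiplications needed: 7 (7 lines after 5^1)

5^41 = 45474735088646411895751953125. Using exponentiation by squaring, this requires 7 multiplications. The key idea: if the exponent is even, square the half-power; if odd, multiply by the base once.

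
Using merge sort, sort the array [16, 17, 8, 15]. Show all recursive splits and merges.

Merge sort trace:

Split: [16, 17, 8, 15] -> [16, 17] and [8, 15]
  Split: [16, 17] -> [16] and [17]
  Merge: [16] + [17] -> [16, 17]
  Split: [8, 15] -> [8] and [15]
  Merge: [8] + [15] -> [8, 15]
Merge: [16, 17] + [8, 15] -> [8, 15, 16, 17]

Final sorted array: [8, 15, 16, 17]

The merge sort proceeds by recursively splitting the array and merging sorted halves.
After all merges, the sorted array is [8, 15, 16, 17].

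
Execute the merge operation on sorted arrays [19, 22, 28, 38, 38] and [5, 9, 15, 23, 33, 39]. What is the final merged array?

Merging process:

Compare 19 vs 5: take 5 from right. Merged: [5]
Compare 19 vs 9: take 9 from right. Merged: [5, 9]
Compare 19 vs 15: take 15 from right. Merged: [5, 9, 15]
Compare 19 vs 23: take 19 from left. Merged: [5, 9, 15, 19]
Compare 22 vs 23: take 22 from left. Merged: [5, 9, 15, 19, 22]
Compare 28 vs 23: take 23 from right. Merged: [5, 9, 15, 19, 22, 23]
Compare 28 vs 33: take 28 from left. Merged: [5, 9, 15, 19, 22, 23, 28]
Compare 38 vs 33: take 33 from right. Merged: [5, 9, 15, 19, 22, 23, 28, 33]
Compare 38 vs 39: take 38 from left. Merged: [5, 9, 15, 19, 22, 23, 28, 33, 38]
Compare 38 vs 39: take 38 from left. Merged: [5, 9, 15, 19, 22, 23, 28, 33, 38, 38]
Append remaining from right: [39]. Merged: [5, 9, 15, 19, 22, 23, 28, 33, 38, 38, 39]

Final merged array: [5, 9, 15, 19, 22, 23, 28, 33, 38, 38, 39]
Total comparisons: 10

The merged array is [5, 9, 15, 19, 22, 23, 28, 33, 38, 38, 39], requiring 10 comparisons. The merge step runs in O(n) time where n is the total number of elements.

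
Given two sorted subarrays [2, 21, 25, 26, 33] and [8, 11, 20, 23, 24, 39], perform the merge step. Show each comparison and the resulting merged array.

Merging process:

Compare 2 vs 8: take 2 from left. Merged: [2]
Compare 21 vs 8: take 8 from right. Merged: [2, 8]
Compare 21 vs 11: take 11 from right. Merged: [2, 8, 11]
Compare 21 vs 20: take 20 from right. Merged: [2, 8, 11, 20]
Compare 21 vs 23: take 21 from left. Merged: [2, 8, 11, 20, 21]
Compare 25 vs 23: take 23 from right. Merged: [2, 8, 11, 20, 21, 23]
Compare 25 vs 24: take 24 from right. Merged: [2, 8, 11, 20, 21, 23, 24]
Compare 25 vs 39: take 25 from left. Merged: [2, 8, 11, 20, 21, 23, 24, 25]
Compare 26 vs 39: take 26 from left. Merged: [2, 8, 11, 20, 21, 23, 24, 25, 26]
Compare 33 vs 39: take 33 from left. Merged: [2, 8, 11, 20, 21, 23, 24, 25, 26, 33]
Append remaining from right: [39]. Merged: [2, 8, 11, 20, 21, 23, 24, 25, 26, 33, 39]

Final merged array: [2, 8, 11, 20, 21, 23, 24, 25, 26, 33, 39]
Total comparisons: 10

The merged array is [2, 8, 11, 20, 21, 23, 24, 25, 26, 33, 39], requiring 10 comparisons. The merge step runs in O(n) time where n is the total number of elements.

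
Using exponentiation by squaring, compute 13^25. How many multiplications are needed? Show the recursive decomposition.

Computing 13^25 by squaring (build up from 13^1; each line after the first costs one multiplication):

13^1 = 13
13^2 = (13^1)^2 = 13^2 = 169
13^3 = 13 * 13^2 = 13 * 169 = 2197
13^6 = (13^3)^2 = 2197^2 = 4826809
13^12 = (13^6)^2 = 4826809^2 = 23298085122481
13^24 = (13^12)^2 = 23298085122481^2 = 542800770374370512771595361
13^25 = 13 * 13^24 = 13 * 542800770374370512771595361 = 7056410014866816666030739693

Result: 7056410014866816666030739693
Multiplications needed: 6 (6 lines after 13^1)

13^25 = 7056410014866816666030739693. Using exponentiation by squaring, this requires 6 multiplications. The key idea: if the exponent is even, square the half-power; if odd, multiply by the base once.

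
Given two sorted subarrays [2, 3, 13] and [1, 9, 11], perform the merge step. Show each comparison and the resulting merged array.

Merging process:

Compare 2 vs 1: take 1 from right. Merged: [1]
Compare 2 vs 9: take 2 from left. Merged: [1, 2]
Compare 3 vs 9: take 3 from left. Merged: [1, 2, 3]
Compare 13 vs 9: take 9 from right. Merged: [1, 2, 3, 9]
Compare 13 vs 11: take 11 from right. Merged: [1, 2, 3, 9, 11]
Append remaining from left: [13]. Merged: [1, 2, 3, 9, 11, 13]

Final merged array: [1, 2, 3, 9, 11, 13]
Total comparisons: 5

The merged array is [1, 2, 3, 9, 11, 13], requiring 5 comparisons. The merge step runs in O(n) time where n is the total number of elements.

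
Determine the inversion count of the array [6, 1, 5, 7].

Finding inversions in [6, 1, 5, 7]:

(0, 1): arr[0]=6 > arr[1]=1
(0, 2): arr[0]=6 > arr[2]=5

Total inversions: 2

The array has 2 inversion(s): (0,1), (0,2). Each pair (i,j) satisfies i < j and arr[i] > arr[j].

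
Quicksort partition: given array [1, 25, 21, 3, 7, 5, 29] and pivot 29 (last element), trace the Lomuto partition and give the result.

Lomuto partition with pivot = 29:

Initial array: [1, 25, 21, 3, 7, 5, 29]

arr[0]=1 <= 29: swap with position 0, array becomes [1, 25, 21, 3, 7, 5, 29]
arr[1]=25 <= 29: swap with position 1, array becomes [1, 25, 21, 3, 7, 5, 29]
arr[2]=21 <= 29: swap with position 2, array becomes [1, 25, 21, 3, 7, 5, 29]
arr[3]=3 <= 29: swap with position 3, array becomes [1, 25, 21, 3, 7, 5, 29]
arr[4]=7 <= 29: swap with position 4, array becomes [1, 25, 21, 3, 7, 5, 29]
arr[5]=5 <= 29: swap with position 5, array becomes [1, 25, 21, 3, 7, 5, 29]

Place pivot at position 6: [1, 25, 21, 3, 7, 5, 29]
Pivot position: 6

After partitioning with pivot 29, the array becomes [1, 25, 21, 3, 7, 5, 29]. The pivot is placed at index 6. All elements to the left of the pivot are <= 29, and all elements to the right are > 29.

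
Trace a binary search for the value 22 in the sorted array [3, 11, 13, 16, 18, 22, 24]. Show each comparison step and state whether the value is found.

Binary search for 22 in [3, 11, 13, 16, 18, 22, 24]:

lo=0, hi=6, mid=3, arr[mid]=16 -> 16 < 22, search right half
lo=4, hi=6, mid=5, arr[mid]=22 -> Found target at index 5!

Binary search finds 22 at index 5 after 2 comparisons. The search repeatedly halves the search space by comparing with the middle element.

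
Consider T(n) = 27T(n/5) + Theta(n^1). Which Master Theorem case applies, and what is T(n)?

Master Theorem for T(n) = 27T(n/5) + O(n^1):

a = 27, b = 5, c = 1
log_b(a) = log_5(27) = 2.0478

Case 1: c = 1 < log_5(27) = 2.0478
T(n) = O(n^(log_5 27))

For T(n) = 27T(n/5) + O(n^1): log_5(27) = 2.0478. This is Case 1 of the Master Theorem (c < log_b(a), work dominated by leaves), giving O(n^(log_5 27)).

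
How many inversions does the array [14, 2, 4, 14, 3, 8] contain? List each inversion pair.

Finding inversions in [14, 2, 4, 14, 3, 8]:

(0, 1): arr[0]=14 > arr[1]=2
(0, 2): arr[0]=14 > arr[2]=4
(0, 4): arr[0]=14 > arr[4]=3
(0, 5): arr[0]=14 > arr[5]=8
(2, 4): arr[2]=4 > arr[4]=3
(3, 4): arr[3]=14 > arr[4]=3
(3, 5): arr[3]=14 > arr[5]=8

Total inversions: 7

The array has 7 inversion(s): (0,1), (0,2), (0,4), (0,5), (2,4), (3,4), (3,5). Each pair (i,j) satisfies i < j and arr[i] > arr[j].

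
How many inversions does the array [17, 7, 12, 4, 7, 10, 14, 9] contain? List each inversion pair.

Finding inversions in [17, 7, 12, 4, 7, 10, 14, 9]:

(0, 1): arr[0]=17 > arr[1]=7
(0, 2): arr[0]=17 > arr[2]=12
(0, 3): arr[0]=17 > arr[3]=4
(0, 4): arr[0]=17 > arr[4]=7
(0, 5): arr[0]=17 > arr[5]=10
(0, 6): arr[0]=17 > arr[6]=14
(0, 7): arr[0]=17 > arr[7]=9
(1, 3): arr[1]=7 > arr[3]=4
(2, 3): arr[2]=12 > arr[3]=4
(2, 4): arr[2]=12 > arr[4]=7
(2, 5): arr[2]=12 > arr[5]=10
(2, 7): arr[2]=12 > arr[7]=9
(5, 7): arr[5]=10 > arr[7]=9
(6, 7): arr[6]=14 > arr[7]=9

Total inversions: 14

The array has 14 inversion(s): (0,1), (0,2), (0,3), (0,4), (0,5), (0,6), (0,7), (1,3), (2,3), (2,4), (2,5), (2,7), (5,7), (6,7). Each pair (i,j) satisfies i < j and arr[i] > arr[j].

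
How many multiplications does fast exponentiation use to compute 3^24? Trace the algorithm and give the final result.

Computing 3^24 by squaring (build up from 3^1; each line after the first costs one multiplication):

3^1 = 3
3^2 = (3^1)^2 = 3^2 = 9
3^3 = 3 * 3^2 = 3 * 9 = 27
3^6 = (3^3)^2 = 27^2 = 729
3^12 = (3^6)^2 = 729^2 = 531441
3^24 = (3^12)^2 = 531441^2 = 282429536481

Result: 282429536481
Multiplications needed: 5 (5 lines after 3^1)

3^24 = 282429536481. Using exponentiation by squaring, this requires 5 multiplications. The key idea: if the exponent is even, square the half-power; if odd, multiply by the base once.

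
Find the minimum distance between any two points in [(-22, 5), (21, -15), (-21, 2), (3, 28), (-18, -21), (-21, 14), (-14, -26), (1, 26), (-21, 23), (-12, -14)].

Computing all pairwise distances among 10 points:

d((-22, 5), (21, -15)) = 47.4236
d((-22, 5), (-21, 2)) = 3.1623
d((-22, 5), (3, 28)) = 33.9706
d((-22, 5), (-18, -21)) = 26.3059
d((-22, 5), (-21, 14)) = 9.0554
d((-22, 5), (-14, -26)) = 32.0156
d((-22, 5), (1, 26)) = 31.1448
d((-22, 5), (-21, 23)) = 18.0278
d((-22, 5), (-12, -14)) = 21.4709
d((21, -15), (-21, 2)) = 45.31
d((21, -15), (3, 28)) = 46.6154
d((21, -15), (-18, -21)) = 39.4588
d((21, -15), (-21, 14)) = 51.0392
d((21, -15), (-14, -26)) = 36.6879
d((21, -15), (1, 26)) = 45.618
d((21, -15), (-21, 23)) = 56.6392
d((21, -15), (-12, -14)) = 33.0151
d((-21, 2), (3, 28)) = 35.3836
d((-21, 2), (-18, -21)) = 23.1948
d((-21, 2), (-21, 14)) = 12.0
d((-21, 2), (-14, -26)) = 28.8617
d((-21, 2), (1, 26)) = 32.5576
d((-21, 2), (-21, 23)) = 21.0
d((-21, 2), (-12, -14)) = 18.3576
d((3, 28), (-18, -21)) = 53.3104
d((3, 28), (-21, 14)) = 27.7849
d((3, 28), (-14, -26)) = 56.6127
d((3, 28), (1, 26)) = 2.8284 <-- minimum
d((3, 28), (-21, 23)) = 24.5153
d((3, 28), (-12, -14)) = 44.5982
d((-18, -21), (-21, 14)) = 35.1283
d((-18, -21), (-14, -26)) = 6.4031
d((-18, -21), (1, 26)) = 50.6952
d((-18, -21), (-21, 23)) = 44.1022
d((-18, -21), (-12, -14)) = 9.2195
d((-21, 14), (-14, -26)) = 40.6079
d((-21, 14), (1, 26)) = 25.0599
d((-21, 14), (-21, 23)) = 9.0
d((-21, 14), (-12, -14)) = 29.4109
d((-14, -26), (1, 26)) = 54.1202
d((-14, -26), (-21, 23)) = 49.4975
d((-14, -26), (-12, -14)) = 12.1655
d((1, 26), (-21, 23)) = 22.2036
d((1, 26), (-12, -14)) = 42.0595
d((-21, 23), (-12, -14)) = 38.0789

Closest pair: (3, 28) and (1, 26) with distance 2.8284

The closest pair is (3, 28) and (1, 26) with Euclidean distance 2.8284. For 10 points, brute-force pairwise comparison is shown above. For large n, the divide-and-conquer algorithm (sort by x, recurse on halves, check the dividing strip) achieves O(n log n).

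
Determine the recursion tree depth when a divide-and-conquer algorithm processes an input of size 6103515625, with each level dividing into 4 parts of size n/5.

For divide and conquer with division factor 5:

Problem sizes at each level:
Level 0: 6103515625
Level 1: 1220703125
Level 2: 244140625
Level 3: 48828125
Level 4: 9765625
Level 5: 1953125
Level 6: 390625
Level 7: 78125
Level 8: 15625
Level 9: 3125
Level 10: 625
Level 11: 125
Level 12: 25
Level 13: 5
Level 14: 1

The root is level 0 and the size-1 base case is level 14 (the tree spans levels 0 through 14, i.e. 15 levels counting the root), so the depth is the number of divisions: log_5(6103515625) = 14

The recursion tree depth is log_5(6103515625) = 14. At each level, the problem size is divided by 5, so it takes 14 divisions to reduce to a base case of size 1. The algorithm makes 4 recursive calls at each level.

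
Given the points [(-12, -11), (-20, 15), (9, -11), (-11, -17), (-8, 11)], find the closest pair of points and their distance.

Computing all pairwise distances among 5 points:

d((-12, -11), (-20, 15)) = 27.2029
d((-12, -11), (9, -11)) = 21.0
d((-12, -11), (-11, -17)) = 6.0828 <-- minimum
d((-12, -11), (-8, 11)) = 22.3607
d((-20, 15), (9, -11)) = 38.9487
d((-20, 15), (-11, -17)) = 33.2415
d((-20, 15), (-8, 11)) = 12.6491
d((9, -11), (-11, -17)) = 20.8806
d((9, -11), (-8, 11)) = 27.8029
d((-11, -17), (-8, 11)) = 28.1603

Closest pair: (-12, -11) and (-11, -17) with distance 6.0828

The closest pair is (-12, -11) and (-11, -17) with Euclidean distance 6.0828. For 5 points, brute-force pairwise comparison is shown above. For large n, the divide-and-conquer algorithm (sort by x, recurse on halves, check the dividing strip) achieves O(n log n).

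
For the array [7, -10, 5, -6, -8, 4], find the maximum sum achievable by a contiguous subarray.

Using Kadane's algorithm on [7, -10, 5, -6, -8, 4]:

Scanning through the array:
Position 1 (value -10): max_ending_here = -3, max_so_far = 7
Position 2 (value 5): max_ending_here = 5, max_so_far = 7
Position 3 (value -6): max_ending_here = -1, max_so_far = 7
Position 4 (value -8): max_ending_here = -8, max_so_far = 7
Position 5 (value 4): max_ending_here = 4, max_so_far = 7

Maximum subarray: [7]
Maximum sum: 7

The maximum subarray is [7] with sum 7. This subarray runs from index 0 to index 0.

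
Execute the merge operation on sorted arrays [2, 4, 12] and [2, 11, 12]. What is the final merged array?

Merging process:

Compare 2 vs 2: take 2 from left. Merged: [2]
Compare 4 vs 2: take 2 from right. Merged: [2, 2]
Compare 4 vs 11: take 4 from left. Merged: [2, 2, 4]
Compare 12 vs 11: take 11 from right. Merged: [2, 2, 4, 11]
Compare 12 vs 12: take 12 from left. Merged: [2, 2, 4, 11, 12]
Append remaining from right: [12]. Merged: [2, 2, 4, 11, 12, 12]

Final merged array: [2, 2, 4, 11, 12, 12]
Total comparisons: 5

The merged array is [2, 2, 4, 11, 12, 12], requiring 5 comparisons. The merge step runs in O(n) time where n is the total number of elements.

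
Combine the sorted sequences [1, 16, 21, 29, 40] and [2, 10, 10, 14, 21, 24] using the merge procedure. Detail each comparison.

Merging process:

Compare 1 vs 2: take 1 from left. Merged: [1]
Compare 16 vs 2: take 2 from right. Merged: [1, 2]
Compare 16 vs 10: take 10 from right. Merged: [1, 2, 10]
Compare 16 vs 10: take 10 from right. Merged: [1, 2, 10, 10]
Compare 16 vs 14: take 14 from right. Merged: [1, 2, 10, 10, 14]
Compare 16 vs 21: take 16 from left. Merged: [1, 2, 10, 10, 14, 16]
Compare 21 vs 21: take 21 from left. Merged: [1, 2, 10, 10, 14, 16, 21]
Compare 29 vs 21: take 21 from right. Merged: [1, 2, 10, 10, 14, 16, 21, 21]
Compare 29 vs 24: take 24 from right. Merged: [1, 2, 10, 10, 14, 16, 21, 21, 24]
Append remaining from left: [29, 40]. Merged: [1, 2, 10, 10, 14, 16, 21, 21, 24, 29, 40]

Final merged array: [1, 2, 10, 10, 14, 16, 21, 21, 24, 29, 40]
Total comparisons: 9

The merged array is [1, 2, 10, 10, 14, 16, 21, 21, 24, 29, 40], requiring 9 comparisons. The merge step runs in O(n) time where n is the total number of elements.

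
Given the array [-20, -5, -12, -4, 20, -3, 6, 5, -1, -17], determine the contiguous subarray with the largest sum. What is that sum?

Using Kadane's algorithm on [-20, -5, -12, -4, 20, -3, 6, 5, -1, -17]:

Scanning through the array:
Position 1 (value -5): max_ending_here = -5, max_so_far = -5
Position 2 (value -12): max_ending_here = -12, max_so_far = -5
Position 3 (value -4): max_ending_here = -4, max_so_far = -4
Position 4 (value 20): max_ending_here = 20, max_so_far = 20
Position 5 (value -3): max_ending_here = 17, max_so_far = 20
Position 6 (value 6): max_ending_here = 23, max_so_far = 23
Position 7 (value 5): max_ending_here = 28, max_so_far = 28
Position 8 (value -1): max_ending_here = 27, max_so_far = 28
Position 9 (value -17): max_ending_here = 10, max_so_far = 28

Maximum subarray: [20, -3, 6, 5]
Maximum sum: 28

The maximum subarray is [20, -3, 6, 5] with sum 28. This subarray runs from index 4 to index 7.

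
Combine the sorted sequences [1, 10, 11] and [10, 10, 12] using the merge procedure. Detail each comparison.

Merging process:

Compare 1 vs 10: take 1 from left. Merged: [1]
Compare 10 vs 10: take 10 from left. Merged: [1, 10]
Compare 11 vs 10: take 10 from right. Merged: [1, 10, 10]
Compare 11 vs 10: take 10 from right. Merged: [1, 10, 10, 10]
Compare 11 vs 12: take 11 from left. Merged: [1, 10, 10, 10, 11]
Append remaining from right: [12]. Merged: [1, 10, 10, 10, 11, 12]

Final merged array: [1, 10, 10, 10, 11, 12]
Total comparisons: 5

The merged array is [1, 10, 10, 10, 11, 12], requiring 5 comparisons. The merge step runs in O(n) time where n is the total number of elements.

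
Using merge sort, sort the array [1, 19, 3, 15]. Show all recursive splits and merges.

Merge sort trace:

Split: [1, 19, 3, 15] -> [1, 19] and [3, 15]
  Split: [1, 19] -> [1] and [19]
  Merge: [1] + [19] -> [1, 19]
  Split: [3, 15] -> [3] and [15]
  Merge: [3] + [15] -> [3, 15]
Merge: [1, 19] + [3, 15] -> [1, 3, 15, 19]

Final sorted array: [1, 3, 15, 19]

The merge sort proceeds by recursively splitting the array and merging sorted halves.
After all merges, the sorted array is [1, 3, 15, 19].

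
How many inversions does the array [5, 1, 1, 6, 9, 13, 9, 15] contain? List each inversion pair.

Finding inversions in [5, 1, 1, 6, 9, 13, 9, 15]:

(0, 1): arr[0]=5 > arr[1]=1
(0, 2): arr[0]=5 > arr[2]=1
(5, 6): arr[5]=13 > arr[6]=9

Total inversions: 3

The array has 3 inversion(s): (0,1), (0,2), (5,6). Each pair (i,j) satisfies i < j and arr[i] > arr[j].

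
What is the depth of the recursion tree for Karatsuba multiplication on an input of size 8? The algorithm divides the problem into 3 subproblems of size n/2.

For divide and conquer with division factor 2:

Problem sizes at each level:
Level 0: 8
Level 1: 4
Level 2: 2
Level 3: 1

The root is level 0 and the size-1 base case is level 3 (the tree spans levels 0 through 3, i.e. 4 levels counting the root), so the depth is the number of divisions: log_2(8) = 3

The recursion tree depth is log_2(8) = 3. At each level, the problem size is divided by 2, so it takes 3 divisions to reduce to a base case of size 1. The algorithm makes 3 recursive calls at each level.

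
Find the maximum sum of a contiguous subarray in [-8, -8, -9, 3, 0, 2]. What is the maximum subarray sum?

Using Kadane's algorithm on [-8, -8, -9, 3, 0, 2]:

Scanning through the array:
Position 1 (value -8): max_ending_here = -8, max_so_far = -8
Position 2 (value -9): max_ending_here = -9, max_so_far = -8
Position 3 (value 3): max_ending_here = 3, max_so_far = 3
Position 4 (value 0): max_ending_here = 3, max_so_far = 3
Position 5 (value 2): max_ending_here = 5, max_so_far = 5

Maximum subarray: [3, 0, 2]
Maximum sum: 5

The maximum subarray is [3, 0, 2] with sum 5. This subarray runs from index 3 to index 5.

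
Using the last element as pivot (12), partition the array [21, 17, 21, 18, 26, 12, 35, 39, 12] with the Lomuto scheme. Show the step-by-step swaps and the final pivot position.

Lomuto partition with pivot = 12:

Initial array: [21, 17, 21, 18, 26, 12, 35, 39, 12]

arr[0]=21 > 12: no swap
arr[1]=17 > 12: no swap
arr[2]=21 > 12: no swap
arr[3]=18 > 12: no swap
arr[4]=26 > 12: no swap
arr[5]=12 <= 12: swap with position 0, array becomes [12, 17, 21, 18, 26, 21, 35, 39, 12]
arr[6]=35 > 12: no swap
arr[7]=39 > 12: no swap

Place pivot at position 1: [12, 12, 21, 18, 26, 21, 35, 39, 17]
Pivot position: 1

After partitioning with pivot 12, the array becomes [12, 12, 21, 18, 26, 21, 35, 39, 17]. The pivot is placed at index 1. All elements to the left of the pivot are <= 12, and all elements to the right are > 12.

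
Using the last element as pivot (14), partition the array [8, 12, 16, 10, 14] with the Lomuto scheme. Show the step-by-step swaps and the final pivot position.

Lomuto partition with pivot = 14:

Initial array: [8, 12, 16, 10, 14]

arr[0]=8 <= 14: swap with position 0, array becomes [8, 12, 16, 10, 14]
arr[1]=12 <= 14: swap with position 1, array becomes [8, 12, 16, 10, 14]
arr[2]=16 > 14: no swap
arr[3]=10 <= 14: swap with position 2, array becomes [8, 12, 10, 16, 14]

Place pivot at position 3: [8, 12, 10, 14, 16]
Pivot position: 3

After partitioning with pivot 14, the array becomes [8, 12, 10, 14, 16]. The pivot is placed at index 3. All elements to the left of the pivot are <= 14, and all elements to the right are > 14.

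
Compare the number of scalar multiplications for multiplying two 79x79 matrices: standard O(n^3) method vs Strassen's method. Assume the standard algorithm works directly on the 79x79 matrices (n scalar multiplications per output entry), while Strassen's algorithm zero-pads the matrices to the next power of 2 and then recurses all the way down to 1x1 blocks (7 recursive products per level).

Matrix multiplication for 79x79 matrices:

Strassen's algorithm requires power-of-2 dimensions. Pad 79x79 to 128x128 (next power of 2).

Standard algorithm: 79^3 = 493039 multiplications
Strassen's algorithm: 7^(log2(128)) = 7^7 = 823543 multiplications
Difference: 493039 - 823543 = -330504 (Strassen uses MORE here due to padding overhead — for small or just-over-power-of-2 n, padding can outweigh the per-level savings)

Standard: 493039 multiplications (79^3). Strassen: 823543 multiplications (7^7, after padding to 128x128). Strassen reduces 8 recursive multiplications to 7 at each level.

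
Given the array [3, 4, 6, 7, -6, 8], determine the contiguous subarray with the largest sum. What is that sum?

Using Kadane's algorithm on [3, 4, 6, 7, -6, 8]:

Scanning through the array:
Position 1 (value 4): max_ending_here = 7, max_so_far = 7
Position 2 (value 6): max_ending_here = 13, max_so_far = 13
Position 3 (value 7): max_ending_here = 20, max_so_far = 20
Position 4 (value -6): max_ending_here = 14, max_so_far = 20
Position 5 (value 8): max_ending_here = 22, max_so_far = 22

Maximum subarray: [3, 4, 6, 7, -6, 8]
Maximum sum: 22

The maximum subarray is [3, 4, 6, 7, -6, 8] with sum 22. This subarray runs from index 0 to index 5.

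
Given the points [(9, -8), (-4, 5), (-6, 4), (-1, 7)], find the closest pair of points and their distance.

Computing all pairwise distances among 4 points:

d((9, -8), (-4, 5)) = 18.3848
d((9, -8), (-6, 4)) = 19.2094
d((9, -8), (-1, 7)) = 18.0278
d((-4, 5), (-6, 4)) = 2.2361 <-- minimum
d((-4, 5), (-1, 7)) = 3.6056
d((-6, 4), (-1, 7)) = 5.831

Closest pair: (-4, 5) and (-6, 4) with distance 2.2361

The closest pair is (-4, 5) and (-6, 4) with Euclidean distance 2.2361. For 4 points, brute-force pairwise comparison is shown above. For large n, the divide-and-conquer algorithm (sort by x, recurse on halves, check the dividing strip) achieves O(n log n).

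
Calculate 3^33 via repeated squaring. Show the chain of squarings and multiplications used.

Computing 3^33 by squaring (build up from 3^1; each line after the first costs one multiplication):

3^1 = 3
3^2 = (3^1)^2 = 3^2 = 9
3^4 = (3^2)^2 = 9^2 = 81
3^8 = (3^4)^2 = 81^2 = 6561
3^16 = (3^8)^2 = 6561^2 = 43046721
3^32 = (3^16)^2 = 43046721^2 = 1853020188851841
3^33 = 3 * 3^32 = 3 * 1853020188851841 = 5559060566555523

Result: 5559060566555523
Multiplications needed: 6 (6 lines after 3^1)

3^33 = 5559060566555523. Using exponentiation by squaring, this requires 6 multiplications. The key idea: if the exponent is even, square the half-power; if odd, multiply by the base once.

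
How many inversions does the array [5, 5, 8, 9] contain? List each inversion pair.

Finding inversions in [5, 5, 8, 9]:


Total inversions: 0

The array has 0 inversions. It is already sorted.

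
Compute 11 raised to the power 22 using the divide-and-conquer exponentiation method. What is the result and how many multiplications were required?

Computing 11^22 by squaring (build up from 11^1; each line after the first costs one multiplication):

11^1 = 11
11^2 = (11^1)^2 = 11^2 = 121
11^4 = (11^2)^2 = 121^2 = 14641
11^5 = 11 * 11^4 = 11 * 14641 = 161051
11^10 = (11^5)^2 = 161051^2 = 25937424601
11^11 = 11 * 11^10 = 11 * 25937424601 = 285311670611
11^22 = (11^11)^2 = 285311670611^2 = 81402749386839761113321

Result: 81402749386839761113321
Multiplications needed: 6 (6 lines after 11^1)

11^22 = 81402749386839761113321. Using exponentiation by squaring, this requires 6 multiplications. The key idea: if the exponent is even, square the half-power; if odd, multiply by the base once.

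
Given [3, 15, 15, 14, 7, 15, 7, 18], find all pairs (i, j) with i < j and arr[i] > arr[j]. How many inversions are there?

Finding inversions in [3, 15, 15, 14, 7, 15, 7, 18]:

(1, 3): arr[1]=15 > arr[3]=14
(1, 4): arr[1]=15 > arr[4]=7
(1, 6): arr[1]=15 > arr[6]=7
(2, 3): arr[2]=15 > arr[3]=14
(2, 4): arr[2]=15 > arr[4]=7
(2, 6): arr[2]=15 > arr[6]=7
(3, 4): arr[3]=14 > arr[4]=7
(3, 6): arr[3]=14 > arr[6]=7
(5, 6): arr[5]=15 > arr[6]=7

Total inversions: 9

The array has 9 inversion(s): (1,3), (1,4), (1,6), (2,3), (2,4), (2,6), (3,4), (3,6), (5,6). Each pair (i,j) satisfies i < j and arr[i] > arr[j].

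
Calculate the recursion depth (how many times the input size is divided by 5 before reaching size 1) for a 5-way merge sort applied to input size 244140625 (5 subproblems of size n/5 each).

For divide and conquer with division factor 5:

Problem sizes at each level:
Level 0: 244140625
Level 1: 48828125
Level 2: 9765625
Level 3: 1953125
Level 4: 390625
Level 5: 78125
Level 6: 15625
Level 7: 3125
Level 8: 625
Level 9: 125
Level 10: 25
Level 11: 5
Level 12: 1

The root is level 0 and the size-1 base case is level 12 (the tree spans levels 0 through 12, i.e. 13 levels counting the root), so the depth is the number of divisions: log_5(244140625) = 12

The recursion tree depth is log_5(244140625) = 12. At each level, the problem size is divided by 5, so it takes 12 divisions to reduce to a base case of size 1. The algorithm makes 5 recursive calls at each level.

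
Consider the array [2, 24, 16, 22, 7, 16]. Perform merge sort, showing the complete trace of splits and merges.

Merge sort trace:

Split: [2, 24, 16, 22, 7, 16] -> [2, 24, 16] and [22, 7, 16]
  Split: [2, 24, 16] -> [2] and [24, 16]
    Split: [24, 16] -> [24] and [16]
    Merge: [24] + [16] -> [16, 24]
  Merge: [2] + [16, 24] -> [2, 16, 24]
  Split: [22, 7, 16] -> [22] and [7, 16]
    Split: [7, 16] -> [7] and [16]
    Merge: [7] + [16] -> [7, 16]
  Merge: [22] + [7, 16] -> [7, 16, 22]
Merge: [2, 16, 24] + [7, 16, 22] -> [2, 7, 16, 16, 22, 24]

Final sorted array: [2, 7, 16, 16, 22, 24]

The merge sort proceeds by recursively splitting the array and merging sorted halves.
After all merges, the sorted array is [2, 7, 16, 16, 22, 24].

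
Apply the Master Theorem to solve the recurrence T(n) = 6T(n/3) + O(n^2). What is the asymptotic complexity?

Master Theorem for T(n) = 6T(n/3) + O(n^2):

a = 6, b = 3, c = 2
log_b(a) = log_3(6) = 1.6309

Case 3: c = 2 > log_3(6) = 1.6309
T(n) = O(n^2) = O(n^2)

For T(n) = 6T(n/3) + O(n^2): log_3(6) = 1.6309. This is Case 3 of the Master Theorem (c > log_b(a), work dominated by root), giving O(n^2).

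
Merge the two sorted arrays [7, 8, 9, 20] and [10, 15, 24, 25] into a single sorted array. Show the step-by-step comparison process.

Merging process:

Compare 7 vs 10: take 7 from left. Merged: [7]
Compare 8 vs 10: take 8 from left. Merged: [7, 8]
Compare 9 vs 10: take 9 from left. Merged: [7, 8, 9]
Compare 20 vs 10: take 10 from right. Merged: [7, 8, 9, 10]
Compare 20 vs 15: take 15 from right. Merged: [7, 8, 9, 10, 15]
Compare 20 vs 24: take 20 from left. Merged: [7, 8, 9, 10, 15, 20]
Append remaining from right: [24, 25]. Merged: [7, 8, 9, 10, 15, 20, 24, 25]

Final merged array: [7, 8, 9, 10, 15, 20, 24, 25]
Total comparisons: 6

The merged array is [7, 8, 9, 10, 15, 20, 24, 25], requiring 6 comparisons. The merge step runs in O(n) time where n is the total number of elements.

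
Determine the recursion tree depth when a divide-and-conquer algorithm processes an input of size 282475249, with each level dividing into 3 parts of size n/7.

For divide and conquer with division factor 7:

Problem sizes at each level:
Level 0: 282475249
Level 1: 40353607
Level 2: 5764801
Level 3: 823543
Level 4: 117649
Level 5: 16807
Level 6: 2401
Level 7: 343
Level 8: 49
Level 9: 7
Level 10: 1

The root is level 0 and the size-1 base case is level 10 (the tree spans levels 0 through 10, i.e. 11 levels counting the root), so the depth is the number of divisions: log_7(282475249) = 10

The recursion tree depth is log_7(282475249) = 10. At each level, the problem size is divided by 7, so it takes 10 divisions to reduce to a base case of size 1. The algorithm makes 3 recursive calls at each level.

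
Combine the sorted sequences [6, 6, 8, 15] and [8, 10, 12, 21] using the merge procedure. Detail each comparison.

Merging process:

Compare 6 vs 8: take 6 from left. Merged: [6]
Compare 6 vs 8: take 6 from left. Merged: [6, 6]
Compare 8 vs 8: take 8 from left. Merged: [6, 6, 8]
Compare 15 vs 8: take 8 from right. Merged: [6, 6, 8, 8]
Compare 15 vs 10: take 10 from right. Merged: [6, 6, 8, 8, 10]
Compare 15 vs 12: take 12 from right. Merged: [6, 6, 8, 8, 10, 12]
Compare 15 vs 21: take 15 from left. Merged: [6, 6, 8, 8, 10, 12, 15]
Append remaining from right: [21]. Merged: [6, 6, 8, 8, 10, 12, 15, 21]

Final merged array: [6, 6, 8, 8, 10, 12, 15, 21]
Total comparisons: 7

The merged array is [6, 6, 8, 8, 10, 12, 15, 21], requiring 7 comparisons. The merge step runs in O(n) time where n is the total number of elements.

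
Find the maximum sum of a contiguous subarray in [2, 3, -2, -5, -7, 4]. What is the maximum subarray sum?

Using Kadane's algorithm on [2, 3, -2, -5, -7, 4]:

Scanning through the array:
Position 1 (value 3): max_ending_here = 5, max_so_far = 5
Position 2 (value -2): max_ending_here = 3, max_so_far = 5
Position 3 (value -5): max_ending_here = -2, max_so_far = 5
Position 4 (value -7): max_ending_here = -7, max_so_far = 5
Position 5 (value 4): max_ending_here = 4, max_so_far = 5

Maximum subarray: [2, 3]
Maximum sum: 5

The maximum subarray is [2, 3] with sum 5. This subarray runs from index 0 to index 1.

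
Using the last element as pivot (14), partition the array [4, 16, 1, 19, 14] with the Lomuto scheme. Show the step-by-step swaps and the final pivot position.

Lomuto partition with pivot = 14:

Initial array: [4, 16, 1, 19, 14]

arr[0]=4 <= 14: swap with position 0, array becomes [4, 16, 1, 19, 14]
arr[1]=16 > 14: no swap
arr[2]=1 <= 14: swap with position 1, array becomes [4, 1, 16, 19, 14]
arr[3]=19 > 14: no swap

Place pivot at position 2: [4, 1, 14, 19, 16]
Pivot position: 2

After partitioning with pivot 14, the array becomes [4, 1, 14, 19, 16]. The pivot is placed at index 2. All elements to the left of the pivot are <= 14, and all elements to the right are > 14.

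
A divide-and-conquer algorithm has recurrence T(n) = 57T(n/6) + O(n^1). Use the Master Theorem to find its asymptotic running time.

Master Theorem for T(n) = 57T(n/6) + O(n^1):

a = 57, b = 6, c = 1
log_b(a) = log_6(57) = 2.2565

Case 1: c = 1 < log_6(57) = 2.2565
T(n) = O(n^(log_6 57))

For T(n) = 57T(n/6) + O(n^1): log_6(57) = 2.2565. This is Case 1 of the Master Theorem (c < log_b(a), work dominated by leaves), giving O(n^(log_6 57)).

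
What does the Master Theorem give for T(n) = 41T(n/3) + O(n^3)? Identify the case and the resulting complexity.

Master Theorem for T(n) = 41T(n/3) + O(n^3):

a = 41, b = 3, c = 3
log_b(a) = log_3(41) = 3.3802

Case 1: c = 3 < log_3(41) = 3.3802
T(n) = O(n^(log_3 41))

For T(n) = 41T(n/3) + O(n^3): log_3(41) = 3.3802. This is Case 1 of the Master Theorem (c < log_b(a), work dominated by leaves), giving O(n^(log_3 41)).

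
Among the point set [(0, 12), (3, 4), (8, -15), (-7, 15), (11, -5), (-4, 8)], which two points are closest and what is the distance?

Computing all pairwise distances among 6 points:

d((0, 12), (3, 4)) = 8.544
d((0, 12), (8, -15)) = 28.1603
d((0, 12), (-7, 15)) = 7.6158
d((0, 12), (11, -5)) = 20.2485
d((0, 12), (-4, 8)) = 5.6569 <-- minimum
d((3, 4), (8, -15)) = 19.6469
d((3, 4), (-7, 15)) = 14.8661
d((3, 4), (11, -5)) = 12.0416
d((3, 4), (-4, 8)) = 8.0623
d((8, -15), (-7, 15)) = 33.541
d((8, -15), (11, -5)) = 10.4403
d((8, -15), (-4, 8)) = 25.9422
d((-7, 15), (11, -5)) = 26.9072
d((-7, 15), (-4, 8)) = 7.6158
d((11, -5), (-4, 8)) = 19.8494

Closest pair: (0, 12) and (-4, 8) with distance 5.6569

The closest pair is (0, 12) and (-4, 8) with Euclidean distance 5.6569. For 6 points, brute-force pairwise comparison is shown above. For large n, the divide-and-conquer algorithm (sort by x, recurse on halves, check the dividing strip) achieves O(n log n).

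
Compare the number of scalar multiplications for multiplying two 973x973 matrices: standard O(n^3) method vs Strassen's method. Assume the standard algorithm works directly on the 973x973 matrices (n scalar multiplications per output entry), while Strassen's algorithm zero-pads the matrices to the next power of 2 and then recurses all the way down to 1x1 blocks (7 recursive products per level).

Matrix multiplication for 973x973 matrices:

Strassen's algorithm requires power-of-2 dimensions. Pad 973x973 to 1024x1024 (next power of 2).

Standard algorithm: 973^3 = 921167317 multiplications
Strassen's algorithm: 7^(log2(1024)) = 7^10 = 282475249 multiplications
Savings: 921167317 - 282475249 = 638692068 multiplications

Standard: 921167317 multiplications (973^3). Strassen: 282475249 multiplications (7^10, after padding to 1024x1024). Strassen reduces 8 recursive multiplications to 7 at each level.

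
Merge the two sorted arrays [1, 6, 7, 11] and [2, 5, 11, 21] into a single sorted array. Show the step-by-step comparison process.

Merging process:

Compare 1 vs 2: take 1 from left. Merged: [1]
Compare 6 vs 2: take 2 from right. Merged: [1, 2]
Compare 6 vs 5: take 5 from right. Merged: [1, 2, 5]
Compare 6 vs 11: take 6 from left. Merged: [1, 2, 5, 6]
Compare 7 vs 11: take 7 from left. Merged: [1, 2, 5, 6, 7]
Compare 11 vs 11: take 11 from left. Merged: [1, 2, 5, 6, 7, 11]
Append remaining from right: [11, 21]. Merged: [1, 2, 5, 6, 7, 11, 11, 21]

Final merged array: [1, 2, 5, 6, 7, 11, 11, 21]
Total comparisons: 6

The merged array is [1, 2, 5, 6, 7, 11, 11, 21], requiring 6 comparisons. The merge step runs in O(n) time where n is the total number of elements.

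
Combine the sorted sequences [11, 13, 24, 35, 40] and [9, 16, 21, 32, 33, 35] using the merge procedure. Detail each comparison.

Merging process:

Compare 11 vs 9: take 9 from right. Merged: [9]
Compare 11 vs 16: take 11 from left. Merged: [9, 11]
Compare 13 vs 16: take 13 from left. Merged: [9, 11, 13]
Compare 24 vs 16: take 16 from right. Merged: [9, 11, 13, 16]
Compare 24 vs 21: take 21 from right. Merged: [9, 11, 13, 16, 21]
Compare 24 vs 32: take 24 from left. Merged: [9, 11, 13, 16, 21, 24]
Compare 35 vs 32: take 32 from right. Merged: [9, 11, 13, 16, 21, 24, 32]
Compare 35 vs 33: take 33 from right. Merged: [9, 11, 13, 16, 21, 24, 32, 33]
Compare 35 vs 35: take 35 from left. Merged: [9, 11, 13, 16, 21, 24, 32, 33, 35]
Compare 40 vs 35: take 35 from right. Merged: [9, 11, 13, 16, 21, 24, 32, 33, 35, 35]
Append remaining from left: [40]. Merged: [9, 11, 13, 16, 21, 24, 32, 33, 35, 35, 40]

Final merged array: [9, 11, 13, 16, 21, 24, 32, 33, 35, 35, 40]
Total comparisons: 10

The merged array is [9, 11, 13, 16, 21, 24, 32, 33, 35, 35, 40], requiring 10 comparisons. The merge step runs in O(n) time where n is the total number of elements.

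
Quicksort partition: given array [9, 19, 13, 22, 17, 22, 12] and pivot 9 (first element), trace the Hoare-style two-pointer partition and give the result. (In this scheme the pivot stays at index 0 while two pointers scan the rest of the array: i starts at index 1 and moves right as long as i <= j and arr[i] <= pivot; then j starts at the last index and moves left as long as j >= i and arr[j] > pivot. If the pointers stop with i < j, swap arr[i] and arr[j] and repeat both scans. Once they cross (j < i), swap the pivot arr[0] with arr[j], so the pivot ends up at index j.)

Hoare-style two-pointer partition with pivot = 9:

Initial array: [9, 19, 13, 22, 17, 22, 12]

Pointers start at i = 1, j = 6.
i ends at 1, j ends at 0: the pointers have crossed (j < i), so scanning stops.

j = 0, so swapping arr[0] with arr[j] leaves the pivot at position 0: [9, 19, 13, 22, 17, 22, 12]
Pivot position: 0

After partitioning with pivot 9, the array becomes [9, 19, 13, 22, 17, 22, 12]. The pivot is placed at index 0. All elements to the left of the pivot are <= 9, and all elements to the right are > 9.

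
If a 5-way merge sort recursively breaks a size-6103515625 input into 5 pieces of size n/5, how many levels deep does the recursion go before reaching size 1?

For divide and conquer with division factor 5:

Problem sizes at each level:
Level 0: 6103515625
Level 1: 1220703125
Level 2: 244140625
Level 3: 48828125
Level 4: 9765625
Level 5: 1953125
Level 6: 390625
Level 7: 78125
Level 8: 15625
Level 9: 3125
Level 10: 625
Level 11: 125
Level 12: 25
Level 13: 5
Level 14: 1

The root is level 0 and the size-1 base case is level 14 (the tree spans levels 0 through 14, i.e. 15 levels counting the root), so the depth is the number of divisions: log_5(6103515625) = 14

The recursion tree depth is log_5(6103515625) = 14. At each level, the problem size is divided by 5, so it takes 14 divisions to reduce to a base case of size 1. The algorithm makes 5 recursive calls at each level.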